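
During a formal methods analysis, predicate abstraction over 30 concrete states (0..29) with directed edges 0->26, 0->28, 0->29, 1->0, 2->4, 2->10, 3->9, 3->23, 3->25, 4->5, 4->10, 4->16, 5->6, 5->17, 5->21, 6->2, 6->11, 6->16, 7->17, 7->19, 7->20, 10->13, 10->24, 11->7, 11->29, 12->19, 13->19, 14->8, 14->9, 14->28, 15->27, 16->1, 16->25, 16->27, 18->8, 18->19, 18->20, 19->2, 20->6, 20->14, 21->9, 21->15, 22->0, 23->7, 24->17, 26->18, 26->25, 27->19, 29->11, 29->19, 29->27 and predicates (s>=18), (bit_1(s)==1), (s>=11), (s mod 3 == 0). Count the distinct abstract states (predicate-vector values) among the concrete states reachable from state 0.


BFS from 0:
Concrete reachable: {0, 1, 2, 4, 5, 6, 7, 8, 9, 10, 11, 13, 14, 15, 16, 17, 18, 19, 20, 21, 24, 25, 26, 27, 28, 29}
Abstract via predicates (s>=18), (bit_1(s)==1), (s>=11), (s mod 3 == 0):
  (0,0,0,0) <- {1, 4, 5, 8}
  (0,0,0,1) <- {0, 9}
  (0,0,1,0) <- {13, 16, 17}
  (0,1,0,0) <- {2, 7, 10}
  (0,1,0,1) <- {6}
  (0,1,1,0) <- {11, 14}
  (0,1,1,1) <- {15}
  (1,0,1,0) <- {20, 25, 28, 29}
  (1,0,1,1) <- {21, 24}
  (1,1,1,0) <- {19, 26}
  (1,1,1,1) <- {18, 27}
Distinct abstract states = 11

11


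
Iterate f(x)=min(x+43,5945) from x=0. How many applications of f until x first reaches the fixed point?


Step 1: x=0, cap=5945, increment=43
Step 2: x grows by 43 each step until capped at 5945; fixed point is x=5945
Step 3: iterations = ceil(5945/43) = 139

139


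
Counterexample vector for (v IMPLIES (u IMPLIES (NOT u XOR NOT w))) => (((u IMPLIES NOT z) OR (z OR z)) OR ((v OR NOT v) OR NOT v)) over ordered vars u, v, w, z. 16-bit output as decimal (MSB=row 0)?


F1 = (v IMPLIES (u IMPLIES (NOT u XOR NOT w)))
F2 = (((u IMPLIES NOT z) OR (z OR z)) OR ((v OR NOT v) OR NOT v))
Counterexample to F1=>F2 is where F1=1 and F2=0.
Evaluate each row (bits = u,v,w,z, MSB first):
  row 0 [0000]: F1=1 F2=1 -> F1&~F2 -> 0
  row 1 [0001]: F1=1 F2=1 -> F1&~F2 -> 0
  row 2 [0010]: F1=1 F2=1 -> F1&~F2 -> 0
  row 3 [0011]: F1=1 F2=1 -> F1&~F2 -> 0
  row 4 [0100]: F1=1 F2=1 -> F1&~F2 -> 0
  row 5 [0101]: F1=1 F2=1 -> F1&~F2 -> 0
  row 6 [0110]: F1=1 F2=1 -> F1&~F2 -> 0
  row 7 [0111]: F1=1 F2=1 -> F1&~F2 -> 0
  row 8 [1000]: F1=1 F2=1 -> F1&~F2 -> 0
  row 9 [1001]: F1=1 F2=1 -> F1&~F2 -> 0
  row 10 [1010]: F1=1 F2=1 -> F1&~F2 -> 0
  row 11 [1011]: F1=1 F2=1 -> F1&~F2 -> 0
  row 12 [1100]: F1=1 F2=1 -> F1&~F2 -> 0
  row 13 [1101]: F1=1 F2=1 -> F1&~F2 -> 0
  row 14 [1110]: F1=0 F2=1 -> F1&~F2 -> 0
  row 15 [1111]: F1=0 F2=1 -> F1&~F2 -> 0
Full result column, 4 rows per line (u,v fixed per line; w,z runs 00..11 left to right):
  rows 0-3 [u,v=00]: 0000  = hex 0
  rows 4-7 [u,v=01]: 0000  = hex 0
  rows 8-11 [u,v=10]: 0000  = hex 0
  rows 12-15 [u,v=11]: 0000  = hex 0
Counterexample vector (row 0 .. row 15) = 0000000000000000
Output column grouped in 4s = 0000 0000 0000 0000 = 0x0000
Convert to decimal digit by digit (value = value*16 + digit):
  0 -> 0
  0*16 + 0 = 0
  0*16 + 0 = 0
  0*16 + 0 = 0
Decimal = 0

0


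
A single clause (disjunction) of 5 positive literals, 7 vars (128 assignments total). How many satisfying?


Step 1: Total=2^7=128
Step 2: Unsat when all 5 false: 2^2=4
Step 3: Sat=128-4=124

124


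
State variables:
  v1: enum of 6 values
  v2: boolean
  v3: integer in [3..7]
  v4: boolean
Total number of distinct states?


State space = product of domain sizes of all variables.
Domain sizes:
  v1 (enum of 6 values): 6
  v2 (boolean): 2
  v3 (integer in [3..7]): 5
  v4 (boolean): 2
Product = 6 * 2 * 5 * 2 = 120

120


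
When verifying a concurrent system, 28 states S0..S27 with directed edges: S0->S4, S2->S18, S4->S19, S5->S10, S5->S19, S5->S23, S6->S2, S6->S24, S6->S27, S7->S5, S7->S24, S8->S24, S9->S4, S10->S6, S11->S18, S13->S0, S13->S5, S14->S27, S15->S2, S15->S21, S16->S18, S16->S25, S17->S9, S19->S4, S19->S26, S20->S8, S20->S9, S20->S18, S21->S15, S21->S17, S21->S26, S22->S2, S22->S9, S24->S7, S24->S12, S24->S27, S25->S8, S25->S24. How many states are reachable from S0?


BFS from S0:
  layer 0: {S0}
  layer 1: {S4}
  layer 2: {S19}
  layer 3: {S26}
Reachable set: {S0, S4, S19, S26}
Count = 4

4


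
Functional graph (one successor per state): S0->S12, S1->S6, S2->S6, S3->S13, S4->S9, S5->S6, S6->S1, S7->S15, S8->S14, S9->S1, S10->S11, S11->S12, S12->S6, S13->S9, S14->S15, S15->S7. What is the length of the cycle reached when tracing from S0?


Trace from S0 until a state repeats:
  S0 -> S12 -> S6 -> S1 -> S6
S6 first seen at step 2, revisited at step 4.
Cycle length = 4 - 2 = 2

2


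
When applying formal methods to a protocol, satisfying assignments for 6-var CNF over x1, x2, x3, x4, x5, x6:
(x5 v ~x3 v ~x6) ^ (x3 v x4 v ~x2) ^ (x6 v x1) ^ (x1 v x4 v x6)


CNF with 4 clauses over 6 vars (64 assignments).
An assignment satisfies CNF iff every clause has >=1 true literal.
Check each row (bits = x1,x2,x3,x4,x5,x6; clause T/F shown):
  row 0 [000000]: clauses=TTFF -> 0
  row 1 [000001]: clauses=TTTT -> 1
  row 2 [000010]: clauses=TTFF -> 0
  row 3 [000011]: clauses=TTTT -> 1
  row 4 [000100]: clauses=TTFT -> 0
  (every remaining row is evaluated the same way; all 64 results are listed next)
Full result column, 8 rows per line (x1,x2,x3 fixed per line; x4,x5,x6 runs 000..111 left to right):
  rows 0-7 [x1,x2,x3=000]: 01010101  (ones: 4)
  rows 8-15 [x1,x2,x3=001]: 00010001  (ones: 2)
  rows 16-23 [x1,x2,x3=010]: 00000101  (ones: 2)
  rows 24-31 [x1,x2,x3=011]: 00010001  (ones: 2)
  rows 32-39 [x1,x2,x3=100]: 11111111  (ones: 8)
  rows 40-47 [x1,x2,x3=101]: 10111011  (ones: 6)
  rows 48-55 [x1,x2,x3=110]: 00001111  (ones: 4)
  rows 56-63 [x1,x2,x3=111]: 10111011  (ones: 6)
Satisfying assignments = 4+2+2+2+8+6+4+6 = 34

34


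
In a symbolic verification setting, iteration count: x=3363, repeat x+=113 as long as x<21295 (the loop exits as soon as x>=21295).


Step 1: x goes from 3363 toward 21295 by 113; the body runs while x<21295, so iterations = ceil((bound-start)/step)
Step 2: Distance=17932
Step 3: ceil(17932/113)=159

159


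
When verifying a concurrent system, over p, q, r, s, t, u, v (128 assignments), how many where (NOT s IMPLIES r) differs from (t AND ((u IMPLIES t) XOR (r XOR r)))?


F1 = (NOT s IMPLIES r)
F2 = (t AND ((u IMPLIES t) XOR (r XOR r)))
Evaluate both on each of 128 rows (bits = p,q,r,s,t,u,v):
  row 0 [0000000]: F1=0 F2=0 -> 0
  row 1 [0000001]: F1=0 F2=0 -> 0
  row 2 [0000010]: F1=0 F2=0 -> 0
  row 3 [0000011]: F1=0 F2=0 -> 0
  row 4 [0000100]: F1=0 F2=1 (differ) -> 1
  (every remaining row is evaluated the same way; all 128 results are listed next)
Full result column, 8 rows per line (p,q,r,s fixed per line; t,u,v runs 000..111 left to right):
  rows 0-7 [p,q,r,s=0000]: 00001111  (ones: 4)
  rows 8-15 [p,q,r,s=0001]: 11110000  (ones: 4)
  rows 16-23 [p,q,r,s=0010]: 11110000  (ones: 4)
  rows 24-31 [p,q,r,s=0011]: 11110000  (ones: 4)
  rows 32-39 [p,q,r,s=0100]: 00001111  (ones: 4)
  rows 40-47 [p,q,r,s=0101]: 11110000  (ones: 4)
  rows 48-55 [p,q,r,s=0110]: 11110000  (ones: 4)
  rows 56-63 [p,q,r,s=0111]: 11110000  (ones: 4)
  rows 64-71 [p,q,r,s=1000]: 00001111  (ones: 4)
  rows 72-79 [p,q,r,s=1001]: 11110000  (ones: 4)
  rows 80-87 [p,q,r,s=1010]: 11110000  (ones: 4)
  rows 88-95 [p,q,r,s=1011]: 11110000  (ones: 4)
  rows 96-103 [p,q,r,s=1100]: 00001111  (ones: 4)
  rows 104-111 [p,q,r,s=1101]: 11110000  (ones: 4)
  rows 112-119 [p,q,r,s=1110]: 11110000  (ones: 4)
  rows 120-127 [p,q,r,s=1111]: 11110000  (ones: 4)
Disagreements = 4+4+4+4+4+4+4+4+4+4+4+4+4+4+4+4 = 64

64


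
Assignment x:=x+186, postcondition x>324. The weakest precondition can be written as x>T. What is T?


Formula: wp(x:=E, P) = P[E/x] (substitute E for x in postcondition)
Step 1: Postcondition: x>324
Step 2: Substitute x+186 for x: x+186>324
Step 3: Solve for x: x > 324-186 = 138

138


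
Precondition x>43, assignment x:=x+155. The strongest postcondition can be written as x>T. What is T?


Formula: sp(P, x:=E) = exists old_x. (x = E[old_x/x]) AND P[old_x/x] (old_x is the value of x before the assignment; eliminate old_x by solving x = E[old_x/x] for old_x)
Step 1: Precondition P: x>43, i.e. old_x > 43
Step 2: Assignment gives x = old_x + 155, so old_x = x - 155
Step 3: Substitute into P: x - 155 > 43
Step 4: Simplify: x > 43+155 = 198

198


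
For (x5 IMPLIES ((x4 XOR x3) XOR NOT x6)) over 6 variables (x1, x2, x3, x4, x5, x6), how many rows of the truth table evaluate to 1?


Formula: (x5 IMPLIES ((x4 XOR x3) XOR NOT x6)) over 6 vars (64 rows)
Evaluate each row (x1, x2, x3, x4, x5, x6 as bits, MSB first):
  row 0 [000000]: (0 IMPLIES ((0 XOR 0) XOR NOT 0)) -> 1
  row 1 [000001]: (0 IMPLIES ((0 XOR 0) XOR NOT 1)) -> 1
  row 2 [000010]: (1 IMPLIES ((0 XOR 0) XOR NOT 0)) -> 1
  row 3 [000011]: (1 IMPLIES ((0 XOR 0) XOR NOT 1)) -> 0
  row 4 [000100]: (0 IMPLIES ((1 XOR 0) XOR NOT 0)) -> 1
  (every remaining row is evaluated the same way; all 64 results are listed next)
Full result column, 8 rows per line (x1,x2,x3 fixed per line; x4,x5,x6 runs 000..111 left to right):
  rows 0-7 [x1,x2,x3=000]: 11101101  (ones: 6)
  rows 8-15 [x1,x2,x3=001]: 11011110  (ones: 6)
  rows 16-23 [x1,x2,x3=010]: 11101101  (ones: 6)
  rows 24-31 [x1,x2,x3=011]: 11011110  (ones: 6)
  rows 32-39 [x1,x2,x3=100]: 11101101  (ones: 6)
  rows 40-47 [x1,x2,x3=101]: 11011110  (ones: 6)
  rows 48-55 [x1,x2,x3=110]: 11101101  (ones: 6)
  rows 56-63 [x1,x2,x3=111]: 11011110  (ones: 6)
Count of 1-rows = 6+6+6+6+6+6+6+6 = 48

48


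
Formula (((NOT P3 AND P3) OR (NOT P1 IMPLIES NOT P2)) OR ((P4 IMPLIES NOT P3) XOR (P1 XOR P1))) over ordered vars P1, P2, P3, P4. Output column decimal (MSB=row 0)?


Formula: (((NOT P3 AND P3) OR (NOT P1 IMPLIES NOT P2)) OR ((P4 IMPLIES NOT P3) XOR (P1 XOR P1))) over P1, P2, P3, P4 (16 rows)
Evaluate each row (bits = P1,P2,P3,P4, MSB first):
  row 0 [0000]: (((NOT 0 AND 0) OR (NOT 0 IMPLIES NOT 0)) OR ((0 IMPLIES NOT 0) XOR (0 XOR 0))) -> 1
  row 1 [0001]: (((NOT 0 AND 0) OR (NOT 0 IMPLIES NOT 0)) OR ((1 IMPLIES NOT 0) XOR (0 XOR 0))) -> 1
  row 2 [0010]: (((NOT 1 AND 1) OR (NOT 0 IMPLIES NOT 0)) OR ((0 IMPLIES NOT 1) XOR (0 XOR 0))) -> 1
  row 3 [0011]: (((NOT 1 AND 1) OR (NOT 0 IMPLIES NOT 0)) OR ((1 IMPLIES NOT 1) XOR (0 XOR 0))) -> 1
  row 4 [0100]: (((NOT 0 AND 0) OR (NOT 0 IMPLIES NOT 1)) OR ((0 IMPLIES NOT 0) XOR (0 XOR 0))) -> 1
  row 5 [0101]: (((NOT 0 AND 0) OR (NOT 0 IMPLIES NOT 1)) OR ((1 IMPLIES NOT 0) XOR (0 XOR 0))) -> 1
  row 6 [0110]: (((NOT 1 AND 1) OR (NOT 0 IMPLIES NOT 1)) OR ((0 IMPLIES NOT 1) XOR (0 XOR 0))) -> 1
  row 7 [0111]: (((NOT 1 AND 1) OR (NOT 0 IMPLIES NOT 1)) OR ((1 IMPLIES NOT 1) XOR (0 XOR 0))) -> 0
  row 8 [1000]: (((NOT 0 AND 0) OR (NOT 1 IMPLIES NOT 0)) OR ((0 IMPLIES NOT 0) XOR (1 XOR 1))) -> 1
  row 9 [1001]: (((NOT 0 AND 0) OR (NOT 1 IMPLIES NOT 0)) OR ((1 IMPLIES NOT 0) XOR (1 XOR 1))) -> 1
  row 10 [1010]: (((NOT 1 AND 1) OR (NOT 1 IMPLIES NOT 0)) OR ((0 IMPLIES NOT 1) XOR (1 XOR 1))) -> 1
  row 11 [1011]: (((NOT 1 AND 1) OR (NOT 1 IMPLIES NOT 0)) OR ((1 IMPLIES NOT 1) XOR (1 XOR 1))) -> 1
  row 12 [1100]: (((NOT 0 AND 0) OR (NOT 1 IMPLIES NOT 1)) OR ((0 IMPLIES NOT 0) XOR (1 XOR 1))) -> 1
  row 13 [1101]: (((NOT 0 AND 0) OR (NOT 1 IMPLIES NOT 1)) OR ((1 IMPLIES NOT 0) XOR (1 XOR 1))) -> 1
  row 14 [1110]: (((NOT 1 AND 1) OR (NOT 1 IMPLIES NOT 1)) OR ((0 IMPLIES NOT 1) XOR (1 XOR 1))) -> 1
  row 15 [1111]: (((NOT 1 AND 1) OR (NOT 1 IMPLIES NOT 1)) OR ((1 IMPLIES NOT 1) XOR (1 XOR 1))) -> 1
Full result column, 4 rows per line (P1,P2 fixed per line; P3,P4 runs 00..11 left to right):
  rows 0-3 [P1,P2=00]: 1111  = hex F
  rows 4-7 [P1,P2=01]: 1110  = hex E
  rows 8-11 [P1,P2=10]: 1111  = hex F
  rows 12-15 [P1,P2=11]: 1111  = hex F
Output column (row 0 .. row 15) = 1111111011111111
Output column grouped in 4s = 1111 1110 1111 1111 = 0xFEFF
Convert to decimal digit by digit (value = value*16 + digit):
  F -> 15
  15*16 + 14 (E) = 254
  254*16 + 15 (F) = 4079
  4079*16 + 15 (F) = 65279
Decimal = 65279

65279


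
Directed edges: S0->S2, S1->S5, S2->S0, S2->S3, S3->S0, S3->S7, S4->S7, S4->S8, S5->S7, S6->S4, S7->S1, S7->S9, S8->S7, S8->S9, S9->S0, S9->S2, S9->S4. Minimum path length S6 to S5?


BFS layer-by-layer from S6:
  dist 0: {S6}
  dist 1: {S4}
  dist 2: {S7, S8}
  dist 3: {S1, S9}
  dist 4: {S0, S2, S5}
  -> S5 reached at distance 4
Shortest path length = 4

4


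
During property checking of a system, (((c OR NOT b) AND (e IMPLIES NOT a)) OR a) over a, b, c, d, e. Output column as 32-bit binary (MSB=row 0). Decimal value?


Formula: (((c OR NOT b) AND (e IMPLIES NOT a)) OR a) over a, b, c, d, e (32 rows)
Evaluate each row (bits = a,b,c,d,e, MSB first):
  row 0 [00000]: (((0 OR NOT 0) AND (0 IMPLIES NOT 0)) OR 0) -> 1
  row 1 [00001]: (((0 OR NOT 0) AND (1 IMPLIES NOT 0)) OR 0) -> 1
  row 2 [00010]: (((0 OR NOT 0) AND (0 IMPLIES NOT 0)) OR 0) -> 1
  row 3 [00011]: (((0 OR NOT 0) AND (1 IMPLIES NOT 0)) OR 0) -> 1
  row 4 [00100]: (((1 OR NOT 0) AND (0 IMPLIES NOT 0)) OR 0) -> 1
  row 5 [00101]: (((1 OR NOT 0) AND (1 IMPLIES NOT 0)) OR 0) -> 1
  row 6 [00110]: (((1 OR NOT 0) AND (0 IMPLIES NOT 0)) OR 0) -> 1
  row 7 [00111]: (((1 OR NOT 0) AND (1 IMPLIES NOT 0)) OR 0) -> 1
  row 8 [01000]: (((0 OR NOT 1) AND (0 IMPLIES NOT 0)) OR 0) -> 0
  row 9 [01001]: (((0 OR NOT 1) AND (1 IMPLIES NOT 0)) OR 0) -> 0
  row 10 [01010]: (((0 OR NOT 1) AND (0 IMPLIES NOT 0)) OR 0) -> 0
  row 11 [01011]: (((0 OR NOT 1) AND (1 IMPLIES NOT 0)) OR 0) -> 0
  row 12 [01100]: (((1 OR NOT 1) AND (0 IMPLIES NOT 0)) OR 0) -> 1
  row 13 [01101]: (((1 OR NOT 1) AND (1 IMPLIES NOT 0)) OR 0) -> 1
  row 14 [01110]: (((1 OR NOT 1) AND (0 IMPLIES NOT 0)) OR 0) -> 1
  row 15 [01111]: (((1 OR NOT 1) AND (1 IMPLIES NOT 0)) OR 0) -> 1
  row 16 [10000]: (((0 OR NOT 0) AND (0 IMPLIES NOT 1)) OR 1) -> 1
  row 17 [10001]: (((0 OR NOT 0) AND (1 IMPLIES NOT 1)) OR 1) -> 1
  row 18 [10010]: (((0 OR NOT 0) AND (0 IMPLIES NOT 1)) OR 1) -> 1
  row 19 [10011]: (((0 OR NOT 0) AND (1 IMPLIES NOT 1)) OR 1) -> 1
  row 20 [10100]: (((1 OR NOT 0) AND (0 IMPLIES NOT 1)) OR 1) -> 1
  row 21 [10101]: (((1 OR NOT 0) AND (1 IMPLIES NOT 1)) OR 1) -> 1
  row 22 [10110]: (((1 OR NOT 0) AND (0 IMPLIES NOT 1)) OR 1) -> 1
  row 23 [10111]: (((1 OR NOT 0) AND (1 IMPLIES NOT 1)) OR 1) -> 1
  row 24 [11000]: (((0 OR NOT 1) AND (0 IMPLIES NOT 1)) OR 1) -> 1
  row 25 [11001]: (((0 OR NOT 1) AND (1 IMPLIES NOT 1)) OR 1) -> 1
  row 26 [11010]: (((0 OR NOT 1) AND (0 IMPLIES NOT 1)) OR 1) -> 1
  row 27 [11011]: (((0 OR NOT 1) AND (1 IMPLIES NOT 1)) OR 1) -> 1
  row 28 [11100]: (((1 OR NOT 1) AND (0 IMPLIES NOT 1)) OR 1) -> 1
  row 29 [11101]: (((1 OR NOT 1) AND (1 IMPLIES NOT 1)) OR 1) -> 1
  row 30 [11110]: (((1 OR NOT 1) AND (0 IMPLIES NOT 1)) OR 1) -> 1
  row 31 [11111]: (((1 OR NOT 1) AND (1 IMPLIES NOT 1)) OR 1) -> 1
Full result column, 4 rows per line (a,b,c fixed per line; d,e runs 00..11 left to right):
  rows 0-3 [a,b,c=000]: 1111  = hex F
  rows 4-7 [a,b,c=001]: 1111  = hex F
  rows 8-11 [a,b,c=010]: 0000  = hex 0
  rows 12-15 [a,b,c=011]: 1111  = hex F
  rows 16-19 [a,b,c=100]: 1111  = hex F
  rows 20-23 [a,b,c=101]: 1111  = hex F
  rows 24-27 [a,b,c=110]: 1111  = hex F
  rows 28-31 [a,b,c=111]: 1111  = hex F
Output column (row 0 .. row 31) = 11111111000011111111111111111111
Output column grouped in 4s = 1111 1111 0000 1111 1111 1111 1111 1111 = 0xFF0FFFFF
Convert to decimal digit by digit (value = value*16 + digit):
  F -> 15
  15*16 + 15 (F) = 255
  255*16 + 0 = 4080
  4080*16 + 15 (F) = 65295
  65295*16 + 15 (F) = 1044735
  1044735*16 + 15 (F) = 16715775
  16715775*16 + 15 (F) = 267452415
  267452415*16 + 15 (F) = 4279238655
Decimal = 4279238655

4279238655


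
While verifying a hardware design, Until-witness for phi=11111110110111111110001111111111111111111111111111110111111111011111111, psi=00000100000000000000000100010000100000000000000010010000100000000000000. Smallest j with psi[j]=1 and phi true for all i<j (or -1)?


(phi U psi) at 0: need smallest j with psi[j]=1 and phi[i]=1 for all i in [0,j).
Scan from step 0:
  step 0: phi=1, psi=0 -> continue
  step 1: phi=1, psi=0 -> continue
  step 2: phi=1, psi=0 -> continue
  step 3: phi=1, psi=0 -> continue
  step 5: psi=1 and phi held for [0,5) -> witness found
Witness step = 5

5


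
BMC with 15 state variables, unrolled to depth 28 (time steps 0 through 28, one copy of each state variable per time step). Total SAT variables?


BMC unrolls to depth k, creating one copy of each state var for steps 0..k.
Step count = 28 + 1 = 29 (steps 0 through 28)
Vars per step = 15
Total = 15 * 29 = 435

435


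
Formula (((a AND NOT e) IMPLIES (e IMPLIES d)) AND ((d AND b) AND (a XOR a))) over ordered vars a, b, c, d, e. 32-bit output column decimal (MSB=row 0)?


Formula: (((a AND NOT e) IMPLIES (e IMPLIES d)) AND ((d AND b) AND (a XOR a))) over a, b, c, d, e (32 rows)
Evaluate each row (bits = a,b,c,d,e, MSB first):
  row 0 [00000]: (((0 AND NOT 0) IMPLIES (0 IMPLIES 0)) AND ((0 AND 0) AND (0 XOR 0))) -> 0
  row 1 [00001]: (((0 AND NOT 1) IMPLIES (1 IMPLIES 0)) AND ((0 AND 0) AND (0 XOR 0))) -> 0
  row 2 [00010]: (((0 AND NOT 0) IMPLIES (0 IMPLIES 1)) AND ((1 AND 0) AND (0 XOR 0))) -> 0
  row 3 [00011]: (((0 AND NOT 1) IMPLIES (1 IMPLIES 1)) AND ((1 AND 0) AND (0 XOR 0))) -> 0
  row 4 [00100]: (((0 AND NOT 0) IMPLIES (0 IMPLIES 0)) AND ((0 AND 0) AND (0 XOR 0))) -> 0
  row 5 [00101]: (((0 AND NOT 1) IMPLIES (1 IMPLIES 0)) AND ((0 AND 0) AND (0 XOR 0))) -> 0
  row 6 [00110]: (((0 AND NOT 0) IMPLIES (0 IMPLIES 1)) AND ((1 AND 0) AND (0 XOR 0))) -> 0
  row 7 [00111]: (((0 AND NOT 1) IMPLIES (1 IMPLIES 1)) AND ((1 AND 0) AND (0 XOR 0))) -> 0
  row 8 [01000]: (((0 AND NOT 0) IMPLIES (0 IMPLIES 0)) AND ((0 AND 1) AND (0 XOR 0))) -> 0
  row 9 [01001]: (((0 AND NOT 1) IMPLIES (1 IMPLIES 0)) AND ((0 AND 1) AND (0 XOR 0))) -> 0
  row 10 [01010]: (((0 AND NOT 0) IMPLIES (0 IMPLIES 1)) AND ((1 AND 1) AND (0 XOR 0))) -> 0
  row 11 [01011]: (((0 AND NOT 1) IMPLIES (1 IMPLIES 1)) AND ((1 AND 1) AND (0 XOR 0))) -> 0
  row 12 [01100]: (((0 AND NOT 0) IMPLIES (0 IMPLIES 0)) AND ((0 AND 1) AND (0 XOR 0))) -> 0
  row 13 [01101]: (((0 AND NOT 1) IMPLIES (1 IMPLIES 0)) AND ((0 AND 1) AND (0 XOR 0))) -> 0
  row 14 [01110]: (((0 AND NOT 0) IMPLIES (0 IMPLIES 1)) AND ((1 AND 1) AND (0 XOR 0))) -> 0
  row 15 [01111]: (((0 AND NOT 1) IMPLIES (1 IMPLIES 1)) AND ((1 AND 1) AND (0 XOR 0))) -> 0
  row 16 [10000]: (((1 AND NOT 0) IMPLIES (0 IMPLIES 0)) AND ((0 AND 0) AND (1 XOR 1))) -> 0
  row 17 [10001]: (((1 AND NOT 1) IMPLIES (1 IMPLIES 0)) AND ((0 AND 0) AND (1 XOR 1))) -> 0
  row 18 [10010]: (((1 AND NOT 0) IMPLIES (0 IMPLIES 1)) AND ((1 AND 0) AND (1 XOR 1))) -> 0
  row 19 [10011]: (((1 AND NOT 1) IMPLIES (1 IMPLIES 1)) AND ((1 AND 0) AND (1 XOR 1))) -> 0
  row 20 [10100]: (((1 AND NOT 0) IMPLIES (0 IMPLIES 0)) AND ((0 AND 0) AND (1 XOR 1))) -> 0
  row 21 [10101]: (((1 AND NOT 1) IMPLIES (1 IMPLIES 0)) AND ((0 AND 0) AND (1 XOR 1))) -> 0
  row 22 [10110]: (((1 AND NOT 0) IMPLIES (0 IMPLIES 1)) AND ((1 AND 0) AND (1 XOR 1))) -> 0
  row 23 [10111]: (((1 AND NOT 1) IMPLIES (1 IMPLIES 1)) AND ((1 AND 0) AND (1 XOR 1))) -> 0
  row 24 [11000]: (((1 AND NOT 0) IMPLIES (0 IMPLIES 0)) AND ((0 AND 1) AND (1 XOR 1))) -> 0
  row 25 [11001]: (((1 AND NOT 1) IMPLIES (1 IMPLIES 0)) AND ((0 AND 1) AND (1 XOR 1))) -> 0
  row 26 [11010]: (((1 AND NOT 0) IMPLIES (0 IMPLIES 1)) AND ((1 AND 1) AND (1 XOR 1))) -> 0
  row 27 [11011]: (((1 AND NOT 1) IMPLIES (1 IMPLIES 1)) AND ((1 AND 1) AND (1 XOR 1))) -> 0
  row 28 [11100]: (((1 AND NOT 0) IMPLIES (0 IMPLIES 0)) AND ((0 AND 1) AND (1 XOR 1))) -> 0
  row 29 [11101]: (((1 AND NOT 1) IMPLIES (1 IMPLIES 0)) AND ((0 AND 1) AND (1 XOR 1))) -> 0
  row 30 [11110]: (((1 AND NOT 0) IMPLIES (0 IMPLIES 1)) AND ((1 AND 1) AND (1 XOR 1))) -> 0
  row 31 [11111]: (((1 AND NOT 1) IMPLIES (1 IMPLIES 1)) AND ((1 AND 1) AND (1 XOR 1))) -> 0
Full result column, 4 rows per line (a,b,c fixed per line; d,e runs 00..11 left to right):
  rows 0-3 [a,b,c=000]: 0000  = hex 0
  rows 4-7 [a,b,c=001]: 0000  = hex 0
  rows 8-11 [a,b,c=010]: 0000  = hex 0
  rows 12-15 [a,b,c=011]: 0000  = hex 0
  rows 16-19 [a,b,c=100]: 0000  = hex 0
  rows 20-23 [a,b,c=101]: 0000  = hex 0
  rows 24-27 [a,b,c=110]: 0000  = hex 0
  rows 28-31 [a,b,c=111]: 0000  = hex 0
Output column (row 0 .. row 31) = 00000000000000000000000000000000
Output column grouped in 4s = 0000 0000 0000 0000 0000 0000 0000 0000 = 0x00000000
Convert to decimal digit by digit (value = value*16 + digit):
  0 -> 0
  0*16 + 0 = 0
  0*16 + 0 = 0
  0*16 + 0 = 0
  0*16 + 0 = 0
  0*16 + 0 = 0
  0*16 + 0 = 0
  0*16 + 0 = 0
Decimal = 0

0


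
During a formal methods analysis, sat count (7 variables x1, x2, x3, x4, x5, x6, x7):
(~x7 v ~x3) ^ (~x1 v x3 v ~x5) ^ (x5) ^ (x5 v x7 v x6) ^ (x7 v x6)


CNF with 5 clauses over 7 vars (128 assignments).
An assignment satisfies CNF iff every clause has >=1 true literal.
Check each row (bits = x1,x2,x3,x4,x5,x6,x7; clause T/F shown):
  row 0 [0000000]: clauses=TTFFF -> 0
  row 1 [0000001]: clauses=TTFTT -> 0
  row 2 [0000010]: clauses=TTFTT -> 0
  row 3 [0000011]: clauses=TTFTT -> 0
  row 4 [0000100]: clauses=TTTTF -> 0
  (every remaining row is evaluated the same way; all 128 results are listed next)
Full result column, 8 rows per line (x1,x2,x3,x4 fixed per line; x5,x6,x7 runs 000..111 left to right):
  rows 0-7 [x1,x2,x3,x4=0000]: 00000111  (ones: 3)
  rows 8-15 [x1,x2,x3,x4=0001]: 00000111  (ones: 3)
  rows 16-23 [x1,x2,x3,x4=0010]: 00000010  (ones: 1)
  rows 24-31 [x1,x2,x3,x4=0011]: 00000010  (ones: 1)
  rows 32-39 [x1,x2,x3,x4=0100]: 00000111  (ones: 3)
  rows 40-47 [x1,x2,x3,x4=0101]: 00000111  (ones: 3)
  rows 48-55 [x1,x2,x3,x4=0110]: 00000010  (ones: 1)
  rows 56-63 [x1,x2,x3,x4=0111]: 00000010  (ones: 1)
  rows 64-71 [x1,x2,x3,x4=1000]: 00000000  (ones: 0)
  rows 72-79 [x1,x2,x3,x4=1001]: 00000000  (ones: 0)
  rows 80-87 [x1,x2,x3,x4=1010]: 00000010  (ones: 1)
  rows 88-95 [x1,x2,x3,x4=1011]: 00000010  (ones: 1)
  rows 96-103 [x1,x2,x3,x4=1100]: 00000000  (ones: 0)
  rows 104-111 [x1,x2,x3,x4=1101]: 00000000  (ones: 0)
  rows 112-119 [x1,x2,x3,x4=1110]: 00000010  (ones: 1)
  rows 120-127 [x1,x2,x3,x4=1111]: 00000010  (ones: 1)
Satisfying assignments = 3+3+1+1+3+3+1+1+0+0+1+1+0+0+1+1 = 20

20


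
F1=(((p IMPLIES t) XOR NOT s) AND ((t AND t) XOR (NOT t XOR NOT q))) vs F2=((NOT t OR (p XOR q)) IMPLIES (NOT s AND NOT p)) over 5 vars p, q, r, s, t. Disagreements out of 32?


F1 = (((p IMPLIES t) XOR NOT s) AND ((t AND t) XOR (NOT t XOR NOT q)))
F2 = ((NOT t OR (p XOR q)) IMPLIES (NOT s AND NOT p))
Evaluate both on each of 32 rows (bits = p,q,r,s,t):
  row 0 [00000]: F1=0 F2=1 (differ) -> 1
  row 1 [00001]: F1=0 F2=1 (differ) -> 1
  row 2 [00010]: F1=0 F2=0 -> 0
  row 3 [00011]: F1=0 F2=1 (differ) -> 1
  row 4 [00100]: F1=0 F2=1 (differ) -> 1
  row 5 [00101]: F1=0 F2=1 (differ) -> 1
  row 6 [00110]: F1=0 F2=0 -> 0
  row 7 [00111]: F1=0 F2=1 (differ) -> 1
  row 8 [01000]: F1=0 F2=1 (differ) -> 1
  row 9 [01001]: F1=0 F2=1 (differ) -> 1
  row 10 [01010]: F1=1 F2=0 (differ) -> 1
  row 11 [01011]: F1=1 F2=0 (differ) -> 1
  row 12 [01100]: F1=0 F2=1 (differ) -> 1
  row 13 [01101]: F1=0 F2=1 (differ) -> 1
  row 14 [01110]: F1=1 F2=0 (differ) -> 1
  row 15 [01111]: F1=1 F2=0 (differ) -> 1
  row 16 [10000]: F1=0 F2=0 -> 0
  row 17 [10001]: F1=0 F2=0 -> 0
  row 18 [10010]: F1=0 F2=0 -> 0
  row 19 [10011]: F1=0 F2=0 -> 0
  row 20 [10100]: F1=0 F2=0 -> 0
  row 21 [10101]: F1=0 F2=0 -> 0
  row 22 [10110]: F1=0 F2=0 -> 0
  row 23 [10111]: F1=0 F2=0 -> 0
  row 24 [11000]: F1=1 F2=0 (differ) -> 1
  row 25 [11001]: F1=0 F2=1 (differ) -> 1
  row 26 [11010]: F1=0 F2=0 -> 0
  row 27 [11011]: F1=1 F2=1 -> 0
  row 28 [11100]: F1=1 F2=0 (differ) -> 1
  row 29 [11101]: F1=0 F2=1 (differ) -> 1
  row 30 [11110]: F1=0 F2=0 -> 0
  row 31 [11111]: F1=1 F2=1 -> 0
Full result column, 8 rows per line (p,q fixed per line; r,s,t runs 000..111 left to right):
  rows 0-7 [p,q=00]: 11011101  (ones: 6)
  rows 8-15 [p,q=01]: 11111111  (ones: 8)
  rows 16-23 [p,q=10]: 00000000  (ones: 0)
  rows 24-31 [p,q=11]: 11001100  (ones: 4)
Disagreements = 6+8+0+4 = 18

18


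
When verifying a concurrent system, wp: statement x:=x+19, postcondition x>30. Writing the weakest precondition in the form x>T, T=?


Formula: wp(x:=E, P) = P[E/x] (substitute E for x in postcondition)
Step 1: Postcondition: x>30
Step 2: Substitute x+19 for x: x+19>30
Step 3: Solve for x: x > 30-19 = 11

11


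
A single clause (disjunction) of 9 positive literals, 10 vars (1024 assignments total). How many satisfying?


Step 1: Total=2^10=1024
Step 2: Unsat when all 9 false: 2^1=2
Step 3: Sat=1024-2=1022

1022


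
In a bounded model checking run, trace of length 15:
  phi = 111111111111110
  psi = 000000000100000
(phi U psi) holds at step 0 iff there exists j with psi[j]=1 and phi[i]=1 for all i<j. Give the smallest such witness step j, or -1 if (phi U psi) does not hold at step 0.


(phi U psi) at 0: need smallest j with psi[j]=1 and phi[i]=1 for all i in [0,j).
Scan from step 0:
  step 0: phi=1, psi=0 -> continue
  step 1: phi=1, psi=0 -> continue
  step 2: phi=1, psi=0 -> continue
  step 3: phi=1, psi=0 -> continue
  step 9: psi=1 and phi held for [0,9) -> witness found
Witness step = 9

9


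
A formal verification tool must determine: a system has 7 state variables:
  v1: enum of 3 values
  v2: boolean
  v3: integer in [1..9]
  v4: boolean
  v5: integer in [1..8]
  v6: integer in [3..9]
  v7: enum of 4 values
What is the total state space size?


State space = product of domain sizes of all variables.
Domain sizes:
  v1 (enum of 3 values): 3
  v2 (boolean): 2
  v3 (integer in [1..9]): 9
  v4 (boolean): 2
  v5 (integer in [1..8]): 8
  v6 (integer in [3..9]): 7
  v7 (enum of 4 values): 4
Product = 3 * 2 * 9 * 2 * 8 * 7 * 4 = 24192

24192


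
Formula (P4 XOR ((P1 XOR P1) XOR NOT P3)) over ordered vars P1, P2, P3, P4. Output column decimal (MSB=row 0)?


Formula: (P4 XOR ((P1 XOR P1) XOR NOT P3)) over P1, P2, P3, P4 (16 rows)
Evaluate each row (bits = P1,P2,P3,P4, MSB first):
  row 0 [0000]: (0 XOR ((0 XOR 0) XOR NOT 0)) -> 1
  row 1 [0001]: (1 XOR ((0 XOR 0) XOR NOT 0)) -> 0
  row 2 [0010]: (0 XOR ((0 XOR 0) XOR NOT 1)) -> 0
  row 3 [0011]: (1 XOR ((0 XOR 0) XOR NOT 1)) -> 1
  row 4 [0100]: (0 XOR ((0 XOR 0) XOR NOT 0)) -> 1
  row 5 [0101]: (1 XOR ((0 XOR 0) XOR NOT 0)) -> 0
  row 6 [0110]: (0 XOR ((0 XOR 0) XOR NOT 1)) -> 0
  row 7 [0111]: (1 XOR ((0 XOR 0) XOR NOT 1)) -> 1
  row 8 [1000]: (0 XOR ((1 XOR 1) XOR NOT 0)) -> 1
  row 9 [1001]: (1 XOR ((1 XOR 1) XOR NOT 0)) -> 0
  row 10 [1010]: (0 XOR ((1 XOR 1) XOR NOT 1)) -> 0
  row 11 [1011]: (1 XOR ((1 XOR 1) XOR NOT 1)) -> 1
  row 12 [1100]: (0 XOR ((1 XOR 1) XOR NOT 0)) -> 1
  row 13 [1101]: (1 XOR ((1 XOR 1) XOR NOT 0)) -> 0
  row 14 [1110]: (0 XOR ((1 XOR 1) XOR NOT 1)) -> 0
  row 15 [1111]: (1 XOR ((1 XOR 1) XOR NOT 1)) -> 1
Full result column, 4 rows per line (P1,P2 fixed per line; P3,P4 runs 00..11 left to right):
  rows 0-3 [P1,P2=00]: 1001  = hex 9
  rows 4-7 [P1,P2=01]: 1001  = hex 9
  rows 8-11 [P1,P2=10]: 1001  = hex 9
  rows 12-15 [P1,P2=11]: 1001  = hex 9
Output column (row 0 .. row 15) = 1001100110011001
Output column grouped in 4s = 1001 1001 1001 1001 = 0x9999
Convert to decimal digit by digit (value = value*16 + digit):
  9 -> 9
  9*16 + 9 = 153
  153*16 + 9 = 2457
  2457*16 + 9 = 39321
Decimal = 39321

39321


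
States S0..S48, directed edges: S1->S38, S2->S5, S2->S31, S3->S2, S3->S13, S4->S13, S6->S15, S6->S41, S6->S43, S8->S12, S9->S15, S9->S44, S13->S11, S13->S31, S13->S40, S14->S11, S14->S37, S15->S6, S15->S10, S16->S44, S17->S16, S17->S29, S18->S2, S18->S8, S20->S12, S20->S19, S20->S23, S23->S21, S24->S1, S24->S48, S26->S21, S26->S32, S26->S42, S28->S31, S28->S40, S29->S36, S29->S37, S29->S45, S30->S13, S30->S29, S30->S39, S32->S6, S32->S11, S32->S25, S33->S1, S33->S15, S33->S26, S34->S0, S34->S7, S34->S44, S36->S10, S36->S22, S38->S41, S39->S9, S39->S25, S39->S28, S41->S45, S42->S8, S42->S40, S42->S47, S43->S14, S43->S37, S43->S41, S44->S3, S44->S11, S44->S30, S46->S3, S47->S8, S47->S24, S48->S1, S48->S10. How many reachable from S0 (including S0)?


BFS from S0:
  layer 0: {S0}
Reachable set: {S0}
Count = 1

1


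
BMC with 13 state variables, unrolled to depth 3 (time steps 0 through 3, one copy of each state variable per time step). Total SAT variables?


BMC unrolls to depth k, creating one copy of each state var for steps 0..k.
Step count = 3 + 1 = 4 (steps 0 through 3)
Vars per step = 13
Total = 13 * 4 = 52

52


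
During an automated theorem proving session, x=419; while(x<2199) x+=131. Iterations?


Step 1: x goes from 419 toward 2199 by 131; the body runs while x<2199, so iterations = ceil((bound-start)/step)
Step 2: Distance=1780
Step 3: ceil(1780/131)=14

14


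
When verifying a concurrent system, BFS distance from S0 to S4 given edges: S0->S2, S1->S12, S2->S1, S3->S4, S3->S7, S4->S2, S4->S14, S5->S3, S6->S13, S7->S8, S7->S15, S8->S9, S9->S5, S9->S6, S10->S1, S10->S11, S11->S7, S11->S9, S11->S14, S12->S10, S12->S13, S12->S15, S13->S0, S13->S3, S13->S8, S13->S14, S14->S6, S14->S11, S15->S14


BFS layer-by-layer from S0:
  dist 0: {S0}
  dist 1: {S2}
  dist 2: {S1}
  dist 3: {S12}
  dist 4: {S10, S13, S15}
  dist 5: {S3, S8, S11, S14}
  dist 6: {S4, S6, S7, S9}
  -> S4 reached at distance 6
Shortest path length = 6

6


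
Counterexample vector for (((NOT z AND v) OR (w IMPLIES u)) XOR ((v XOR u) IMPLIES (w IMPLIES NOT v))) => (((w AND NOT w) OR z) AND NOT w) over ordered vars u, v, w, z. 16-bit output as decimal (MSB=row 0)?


F1 = (((NOT z AND v) OR (w IMPLIES u)) XOR ((v XOR u) IMPLIES (w IMPLIES NOT v)))
F2 = (((w AND NOT w) OR z) AND NOT w)
Counterexample to F1=>F2 is where F1=1 and F2=0.
Evaluate each row (bits = u,v,w,z, MSB first):
  row 0 [0000]: F1=0 F2=0 -> F1&~F2 -> 0
  row 1 [0001]: F1=0 F2=1 -> F1&~F2 -> 0
  row 2 [0010]: F1=1 F2=0 -> F1&~F2 -> 1
  row 3 [0011]: F1=1 F2=0 -> F1&~F2 -> 1
  row 4 [0100]: F1=0 F2=0 -> F1&~F2 -> 0
  row 5 [0101]: F1=0 F2=1 -> F1&~F2 -> 0
  row 6 [0110]: F1=1 F2=0 -> F1&~F2 -> 1
  row 7 [0111]: F1=0 F2=0 -> F1&~F2 -> 0
  row 8 [1000]: F1=0 F2=0 -> F1&~F2 -> 0
  row 9 [1001]: F1=0 F2=1 -> F1&~F2 -> 0
  row 10 [1010]: F1=0 F2=0 -> F1&~F2 -> 0
  row 11 [1011]: F1=0 F2=0 -> F1&~F2 -> 0
  row 12 [1100]: F1=0 F2=0 -> F1&~F2 -> 0
  row 13 [1101]: F1=0 F2=1 -> F1&~F2 -> 0
  row 14 [1110]: F1=0 F2=0 -> F1&~F2 -> 0
  row 15 [1111]: F1=0 F2=0 -> F1&~F2 -> 0
Full result column, 4 rows per line (u,v fixed per line; w,z runs 00..11 left to right):
  rows 0-3 [u,v=00]: 0011  = hex 3
  rows 4-7 [u,v=01]: 0010  = hex 2
  rows 8-11 [u,v=10]: 0000  = hex 0
  rows 12-15 [u,v=11]: 0000  = hex 0
Counterexample vector (row 0 .. row 15) = 0011001000000000
Output column grouped in 4s = 0011 0010 0000 0000 = 0x3200
Convert to decimal digit by digit (value = value*16 + digit):
  3 -> 3
  3*16 + 2 = 50
  50*16 + 0 = 800
  800*16 + 0 = 12800
Decimal = 12800

12800


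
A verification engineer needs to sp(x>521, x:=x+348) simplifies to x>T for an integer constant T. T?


Formula: sp(P, x:=E) = exists old_x. (x = E[old_x/x]) AND P[old_x/x] (old_x is the value of x before the assignment; eliminate old_x by solving x = E[old_x/x] for old_x)
Step 1: Precondition P: x>521, i.e. old_x > 521
Step 2: Assignment gives x = old_x + 348, so old_x = x - 348
Step 3: Substitute into P: x - 348 > 521
Step 4: Simplify: x > 521+348 = 869

869


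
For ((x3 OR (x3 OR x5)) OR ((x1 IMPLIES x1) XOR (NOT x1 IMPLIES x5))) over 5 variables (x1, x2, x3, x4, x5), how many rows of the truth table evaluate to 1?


Formula: ((x3 OR (x3 OR x5)) OR ((x1 IMPLIES x1) XOR (NOT x1 IMPLIES x5))) over 5 vars (32 rows)
Evaluate each row (x1, x2, x3, x4, x5 as bits, MSB first):
  row 0 [00000]: ((0 OR (0 OR 0)) OR ((0 IMPLIES 0) XOR (NOT 0 IMPLIES 0))) -> 1
  row 1 [00001]: ((0 OR (0 OR 1)) OR ((0 IMPLIES 0) XOR (NOT 0 IMPLIES 1))) -> 1
  row 2 [00010]: ((0 OR (0 OR 0)) OR ((0 IMPLIES 0) XOR (NOT 0 IMPLIES 0))) -> 1
  row 3 [00011]: ((0 OR (0 OR 1)) OR ((0 IMPLIES 0) XOR (NOT 0 IMPLIES 1))) -> 1
  row 4 [00100]: ((1 OR (1 OR 0)) OR ((0 IMPLIES 0) XOR (NOT 0 IMPLIES 0))) -> 1
  row 5 [00101]: ((1 OR (1 OR 1)) OR ((0 IMPLIES 0) XOR (NOT 0 IMPLIES 1))) -> 1
  row 6 [00110]: ((1 OR (1 OR 0)) OR ((0 IMPLIES 0) XOR (NOT 0 IMPLIES 0))) -> 1
  row 7 [00111]: ((1 OR (1 OR 1)) OR ((0 IMPLIES 0) XOR (NOT 0 IMPLIES 1))) -> 1
  row 8 [01000]: ((0 OR (0 OR 0)) OR ((0 IMPLIES 0) XOR (NOT 0 IMPLIES 0))) -> 1
  row 9 [01001]: ((0 OR (0 OR 1)) OR ((0 IMPLIES 0) XOR (NOT 0 IMPLIES 1))) -> 1
  row 10 [01010]: ((0 OR (0 OR 0)) OR ((0 IMPLIES 0) XOR (NOT 0 IMPLIES 0))) -> 1
  row 11 [01011]: ((0 OR (0 OR 1)) OR ((0 IMPLIES 0) XOR (NOT 0 IMPLIES 1))) -> 1
  row 12 [01100]: ((1 OR (1 OR 0)) OR ((0 IMPLIES 0) XOR (NOT 0 IMPLIES 0))) -> 1
  row 13 [01101]: ((1 OR (1 OR 1)) OR ((0 IMPLIES 0) XOR (NOT 0 IMPLIES 1))) -> 1
  row 14 [01110]: ((1 OR (1 OR 0)) OR ((0 IMPLIES 0) XOR (NOT 0 IMPLIES 0))) -> 1
  row 15 [01111]: ((1 OR (1 OR 1)) OR ((0 IMPLIES 0) XOR (NOT 0 IMPLIES 1))) -> 1
  row 16 [10000]: ((0 OR (0 OR 0)) OR ((1 IMPLIES 1) XOR (NOT 1 IMPLIES 0))) -> 0
  row 17 [10001]: ((0 OR (0 OR 1)) OR ((1 IMPLIES 1) XOR (NOT 1 IMPLIES 1))) -> 1
  row 18 [10010]: ((0 OR (0 OR 0)) OR ((1 IMPLIES 1) XOR (NOT 1 IMPLIES 0))) -> 0
  row 19 [10011]: ((0 OR (0 OR 1)) OR ((1 IMPLIES 1) XOR (NOT 1 IMPLIES 1))) -> 1
  row 20 [10100]: ((1 OR (1 OR 0)) OR ((1 IMPLIES 1) XOR (NOT 1 IMPLIES 0))) -> 1
  row 21 [10101]: ((1 OR (1 OR 1)) OR ((1 IMPLIES 1) XOR (NOT 1 IMPLIES 1))) -> 1
  row 22 [10110]: ((1 OR (1 OR 0)) OR ((1 IMPLIES 1) XOR (NOT 1 IMPLIES 0))) -> 1
  row 23 [10111]: ((1 OR (1 OR 1)) OR ((1 IMPLIES 1) XOR (NOT 1 IMPLIES 1))) -> 1
  row 24 [11000]: ((0 OR (0 OR 0)) OR ((1 IMPLIES 1) XOR (NOT 1 IMPLIES 0))) -> 0
  row 25 [11001]: ((0 OR (0 OR 1)) OR ((1 IMPLIES 1) XOR (NOT 1 IMPLIES 1))) -> 1
  row 26 [11010]: ((0 OR (0 OR 0)) OR ((1 IMPLIES 1) XOR (NOT 1 IMPLIES 0))) -> 0
  row 27 [11011]: ((0 OR (0 OR 1)) OR ((1 IMPLIES 1) XOR (NOT 1 IMPLIES 1))) -> 1
  row 28 [11100]: ((1 OR (1 OR 0)) OR ((1 IMPLIES 1) XOR (NOT 1 IMPLIES 0))) -> 1
  row 29 [11101]: ((1 OR (1 OR 1)) OR ((1 IMPLIES 1) XOR (NOT 1 IMPLIES 1))) -> 1
  row 30 [11110]: ((1 OR (1 OR 0)) OR ((1 IMPLIES 1) XOR (NOT 1 IMPLIES 0))) -> 1
  row 31 [11111]: ((1 OR (1 OR 1)) OR ((1 IMPLIES 1) XOR (NOT 1 IMPLIES 1))) -> 1
Full result column, 8 rows per line (x1,x2 fixed per line; x3,x4,x5 runs 000..111 left to right):
  rows 0-7 [x1,x2=00]: 11111111  (ones: 8)
  rows 8-15 [x1,x2=01]: 11111111  (ones: 8)
  rows 16-23 [x1,x2=10]: 01011111  (ones: 6)
  rows 24-31 [x1,x2=11]: 01011111  (ones: 6)
Count of 1-rows = 8+8+6+6 = 28

28


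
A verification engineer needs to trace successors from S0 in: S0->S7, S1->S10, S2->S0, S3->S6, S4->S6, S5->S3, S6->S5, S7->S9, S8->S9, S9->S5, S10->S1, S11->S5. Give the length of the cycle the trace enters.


Trace from S0 until a state repeats:
  S0 -> S7 -> S9 -> S5 -> S3 -> S6 -> S5
S5 first seen at step 3, revisited at step 6.
Cycle length = 6 - 3 = 3

3


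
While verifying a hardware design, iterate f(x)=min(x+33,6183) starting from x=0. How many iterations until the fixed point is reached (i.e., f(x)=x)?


Step 1: x=0, cap=6183, increment=33
Step 2: x grows by 33 each step until capped at 6183; fixed point is x=6183
Step 3: iterations = ceil(6183/33) = 188

188


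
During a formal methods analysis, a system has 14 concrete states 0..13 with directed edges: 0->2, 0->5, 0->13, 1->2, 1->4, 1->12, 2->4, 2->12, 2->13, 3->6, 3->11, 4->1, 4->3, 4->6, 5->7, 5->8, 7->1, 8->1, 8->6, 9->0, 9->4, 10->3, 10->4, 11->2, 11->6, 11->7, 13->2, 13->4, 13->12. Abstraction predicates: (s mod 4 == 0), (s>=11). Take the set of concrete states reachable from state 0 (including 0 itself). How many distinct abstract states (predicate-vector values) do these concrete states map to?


BFS from 0:
Concrete reachable: {0, 1, 2, 3, 4, 5, 6, 7, 8, 11, 12, 13}
Abstract via predicates (s mod 4 == 0), (s>=11):
  (0,0) <- {1, 2, 3, 5, 6, 7}
  (0,1) <- {11, 13}
  (1,0) <- {0, 4, 8}
  (1,1) <- {12}
Distinct abstract states = 4

4


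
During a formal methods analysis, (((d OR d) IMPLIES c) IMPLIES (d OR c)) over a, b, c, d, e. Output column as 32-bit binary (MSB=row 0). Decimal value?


Formula: (((d OR d) IMPLIES c) IMPLIES (d OR c)) over a, b, c, d, e (32 rows)
Evaluate each row (bits = a,b,c,d,e, MSB first):
  row 0 [00000]: (((0 OR 0) IMPLIES 0) IMPLIES (0 OR 0)) -> 0
  row 1 [00001]: (((0 OR 0) IMPLIES 0) IMPLIES (0 OR 0)) -> 0
  row 2 [00010]: (((1 OR 1) IMPLIES 0) IMPLIES (1 OR 0)) -> 1
  row 3 [00011]: (((1 OR 1) IMPLIES 0) IMPLIES (1 OR 0)) -> 1
  row 4 [00100]: (((0 OR 0) IMPLIES 1) IMPLIES (0 OR 1)) -> 1
  row 5 [00101]: (((0 OR 0) IMPLIES 1) IMPLIES (0 OR 1)) -> 1
  row 6 [00110]: (((1 OR 1) IMPLIES 1) IMPLIES (1 OR 1)) -> 1
  row 7 [00111]: (((1 OR 1) IMPLIES 1) IMPLIES (1 OR 1)) -> 1
  row 8 [01000]: (((0 OR 0) IMPLIES 0) IMPLIES (0 OR 0)) -> 0
  row 9 [01001]: (((0 OR 0) IMPLIES 0) IMPLIES (0 OR 0)) -> 0
  row 10 [01010]: (((1 OR 1) IMPLIES 0) IMPLIES (1 OR 0)) -> 1
  row 11 [01011]: (((1 OR 1) IMPLIES 0) IMPLIES (1 OR 0)) -> 1
  row 12 [01100]: (((0 OR 0) IMPLIES 1) IMPLIES (0 OR 1)) -> 1
  row 13 [01101]: (((0 OR 0) IMPLIES 1) IMPLIES (0 OR 1)) -> 1
  row 14 [01110]: (((1 OR 1) IMPLIES 1) IMPLIES (1 OR 1)) -> 1
  row 15 [01111]: (((1 OR 1) IMPLIES 1) IMPLIES (1 OR 1)) -> 1
  row 16 [10000]: (((0 OR 0) IMPLIES 0) IMPLIES (0 OR 0)) -> 0
  row 17 [10001]: (((0 OR 0) IMPLIES 0) IMPLIES (0 OR 0)) -> 0
  row 18 [10010]: (((1 OR 1) IMPLIES 0) IMPLIES (1 OR 0)) -> 1
  row 19 [10011]: (((1 OR 1) IMPLIES 0) IMPLIES (1 OR 0)) -> 1
  row 20 [10100]: (((0 OR 0) IMPLIES 1) IMPLIES (0 OR 1)) -> 1
  row 21 [10101]: (((0 OR 0) IMPLIES 1) IMPLIES (0 OR 1)) -> 1
  row 22 [10110]: (((1 OR 1) IMPLIES 1) IMPLIES (1 OR 1)) -> 1
  row 23 [10111]: (((1 OR 1) IMPLIES 1) IMPLIES (1 OR 1)) -> 1
  row 24 [11000]: (((0 OR 0) IMPLIES 0) IMPLIES (0 OR 0)) -> 0
  row 25 [11001]: (((0 OR 0) IMPLIES 0) IMPLIES (0 OR 0)) -> 0
  row 26 [11010]: (((1 OR 1) IMPLIES 0) IMPLIES (1 OR 0)) -> 1
  row 27 [11011]: (((1 OR 1) IMPLIES 0) IMPLIES (1 OR 0)) -> 1
  row 28 [11100]: (((0 OR 0) IMPLIES 1) IMPLIES (0 OR 1)) -> 1
  row 29 [11101]: (((0 OR 0) IMPLIES 1) IMPLIES (0 OR 1)) -> 1
  row 30 [11110]: (((1 OR 1) IMPLIES 1) IMPLIES (1 OR 1)) -> 1
  row 31 [11111]: (((1 OR 1) IMPLIES 1) IMPLIES (1 OR 1)) -> 1
Full result column, 4 rows per line (a,b,c fixed per line; d,e runs 00..11 left to right):
  rows 0-3 [a,b,c=000]: 0011  = hex 3
  rows 4-7 [a,b,c=001]: 1111  = hex F
  rows 8-11 [a,b,c=010]: 0011  = hex 3
  rows 12-15 [a,b,c=011]: 1111  = hex F
  rows 16-19 [a,b,c=100]: 0011  = hex 3
  rows 20-23 [a,b,c=101]: 1111  = hex F
  rows 24-27 [a,b,c=110]: 0011  = hex 3
  rows 28-31 [a,b,c=111]: 1111  = hex F
Output column (row 0 .. row 31) = 00111111001111110011111100111111
Output column grouped in 4s = 0011 1111 0011 1111 0011 1111 0011 1111 = 0x3F3F3F3F
Convert to decimal digit by digit (value = value*16 + digit):
  3 -> 3
  3*16 + 15 (F) = 63
  63*16 + 3 = 1011
  1011*16 + 15 (F) = 16191
  16191*16 + 3 = 259059
  259059*16 + 15 (F) = 4144959
  4144959*16 + 3 = 66319347
  66319347*16 + 15 (F) = 1061109567
Decimal = 1061109567

1061109567


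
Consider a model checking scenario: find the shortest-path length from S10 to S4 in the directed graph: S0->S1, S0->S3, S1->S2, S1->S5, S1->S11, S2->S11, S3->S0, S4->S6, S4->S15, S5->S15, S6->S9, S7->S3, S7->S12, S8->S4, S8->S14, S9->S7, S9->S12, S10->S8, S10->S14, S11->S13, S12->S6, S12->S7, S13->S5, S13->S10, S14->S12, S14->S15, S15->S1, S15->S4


BFS layer-by-layer from S10:
  dist 0: {S10}
  dist 1: {S8, S14}
  dist 2: {S4, S12, S15}
  -> S4 reached at distance 2
Shortest path length = 2

2


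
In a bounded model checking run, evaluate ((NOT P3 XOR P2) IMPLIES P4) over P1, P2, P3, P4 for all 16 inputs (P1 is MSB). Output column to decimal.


Formula: ((NOT P3 XOR P2) IMPLIES P4) over P1, P2, P3, P4 (16 rows)
Evaluate each row (bits = P1,P2,P3,P4, MSB first):
  row 0 [0000]: ((NOT 0 XOR 0) IMPLIES 0) -> 0
  row 1 [0001]: ((NOT 0 XOR 0) IMPLIES 1) -> 1
  row 2 [0010]: ((NOT 1 XOR 0) IMPLIES 0) -> 1
  row 3 [0011]: ((NOT 1 XOR 0) IMPLIES 1) -> 1
  row 4 [0100]: ((NOT 0 XOR 1) IMPLIES 0) -> 1
  row 5 [0101]: ((NOT 0 XOR 1) IMPLIES 1) -> 1
  row 6 [0110]: ((NOT 1 XOR 1) IMPLIES 0) -> 0
  row 7 [0111]: ((NOT 1 XOR 1) IMPLIES 1) -> 1
  row 8 [1000]: ((NOT 0 XOR 0) IMPLIES 0) -> 0
  row 9 [1001]: ((NOT 0 XOR 0) IMPLIES 1) -> 1
  row 10 [1010]: ((NOT 1 XOR 0) IMPLIES 0) -> 1
  row 11 [1011]: ((NOT 1 XOR 0) IMPLIES 1) -> 1
  row 12 [1100]: ((NOT 0 XOR 1) IMPLIES 0) -> 1
  row 13 [1101]: ((NOT 0 XOR 1) IMPLIES 1) -> 1
  row 14 [1110]: ((NOT 1 XOR 1) IMPLIES 0) -> 0
  row 15 [1111]: ((NOT 1 XOR 1) IMPLIES 1) -> 1
Full result column, 4 rows per line (P1,P2 fixed per line; P3,P4 runs 00..11 left to right):
  rows 0-3 [P1,P2=00]: 0111  = hex 7
  rows 4-7 [P1,P2=01]: 1101  = hex D
  rows 8-11 [P1,P2=10]: 0111  = hex 7
  rows 12-15 [P1,P2=11]: 1101  = hex D
Output column (row 0 .. row 15) = 0111110101111101
Output column grouped in 4s = 0111 1101 0111 1101 = 0x7D7D
Convert to decimal digit by digit (value = value*16 + digit):
  7 -> 7
  7*16 + 13 (D) = 125
  125*16 + 7 = 2007
  2007*16 + 13 (D) = 32125
Decimal = 32125

32125
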